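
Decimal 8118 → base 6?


Divide by 6 repeatedly:
8118 ÷ 6 = 1353 remainder 0
1353 ÷ 6 = 225 remainder 3
225 ÷ 6 = 37 remainder 3
37 ÷ 6 = 6 remainder 1
6 ÷ 6 = 1 remainder 0
1 ÷ 6 = 0 remainder 1
Reading remainders bottom-up:
= 101330


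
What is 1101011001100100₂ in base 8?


Group into 3-bit groups: 001101011001100100
  001 = 1
  101 = 5
  011 = 3
  001 = 1
  100 = 4
  100 = 4
= 0o153144


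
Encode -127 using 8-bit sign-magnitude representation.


Sign bit: 1 (negative)
Magnitude: 127 = 1111111
= 11111111


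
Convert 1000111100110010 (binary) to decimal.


Positional values:
Bit 1: 1 × 2^1 = 2
Bit 4: 1 × 2^4 = 16
Bit 5: 1 × 2^5 = 32
Bit 8: 1 × 2^8 = 256
Bit 9: 1 × 2^9 = 512
Bit 10: 1 × 2^10 = 1024
Bit 11: 1 × 2^11 = 2048
Bit 15: 1 × 2^15 = 32768
Sum = 2 + 16 + 32 + 256 + 512 + 1024 + 2048 + 32768
= 36658


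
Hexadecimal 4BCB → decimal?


Positional values:
Position 0: B × 16^0 = 11 × 1 = 11
Position 1: C × 16^1 = 12 × 16 = 192
Position 2: B × 16^2 = 11 × 256 = 2816
Position 3: 4 × 16^3 = 4 × 4096 = 16384
Sum = 11 + 192 + 2816 + 16384
= 19403


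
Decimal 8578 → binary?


Divide by 2 repeatedly:
8578 ÷ 2 = 4289 remainder 0
4289 ÷ 2 = 2144 remainder 1
2144 ÷ 2 = 1072 remainder 0
1072 ÷ 2 = 536 remainder 0
536 ÷ 2 = 268 remainder 0
268 ÷ 2 = 134 remainder 0
134 ÷ 2 = 67 remainder 0
67 ÷ 2 = 33 remainder 1
33 ÷ 2 = 16 remainder 1
16 ÷ 2 = 8 remainder 0
8 ÷ 2 = 4 remainder 0
4 ÷ 2 = 2 remainder 0
2 ÷ 2 = 1 remainder 0
1 ÷ 2 = 0 remainder 1
Reading remainders bottom-up:
= 10000110000010


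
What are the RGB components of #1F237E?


Hex: #1F237E
R = 1F₁₆ = 31
G = 23₁₆ = 35
B = 7E₁₆ = 126
= RGB(31, 35, 126)


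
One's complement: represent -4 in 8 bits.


Original: 00000100
Invert all bits:
  bit 0: 0 → 1
  bit 1: 0 → 1
  bit 2: 0 → 1
  bit 3: 0 → 1
  bit 4: 0 → 1
  bit 5: 1 → 0
  bit 6: 0 → 1
  bit 7: 0 → 1
= 11111011


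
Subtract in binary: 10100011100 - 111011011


Align and subtract column by column (LSB to MSB, borrowing when needed):
  10100011100
- 00111011011
  -----------
  col 0: (0 - 0 borrow-in) - 1 → borrow from next column: (0+2) - 1 = 1, borrow out 1
  col 1: (0 - 1 borrow-in) - 1 → borrow from next column: (-1+2) - 1 = 0, borrow out 1
  col 2: (1 - 1 borrow-in) - 0 → 0 - 0 = 0, borrow out 0
  col 3: (1 - 0 borrow-in) - 1 → 1 - 1 = 0, borrow out 0
  col 4: (1 - 0 borrow-in) - 1 → 1 - 1 = 0, borrow out 0
  col 5: (0 - 0 borrow-in) - 0 → 0 - 0 = 0, borrow out 0
  col 6: (0 - 0 borrow-in) - 1 → borrow from next column: (0+2) - 1 = 1, borrow out 1
  col 7: (0 - 1 borrow-in) - 1 → borrow from next column: (-1+2) - 1 = 0, borrow out 1
  col 8: (1 - 1 borrow-in) - 1 → borrow from next column: (0+2) - 1 = 1, borrow out 1
  col 9: (0 - 1 borrow-in) - 0 → borrow from next column: (-1+2) - 0 = 1, borrow out 1
  col 10: (1 - 1 borrow-in) - 0 → 0 - 0 = 0, borrow out 0
Reading bits MSB→LSB: 01101000001
Strip leading zeros: 1101000001
= 1101000001


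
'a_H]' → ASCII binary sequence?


String: 'a_H]'  (4 characters)
Per-character ASCII lookup:
  'a': lowercase starts at 97: 'a' = 97 + 0 = 97 → 1100001
  '_': special character: '_' = 95 → 1011111
  'H': uppercase starts at 65: 'H' = 65 + 7 = 72 → 1001000
  ']': special character: ']' = 93 → 1011101
= 1100001 1011111 1001000 1011101


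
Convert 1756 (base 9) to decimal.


Positional values (base 9):
  6 × 9^0 = 6 × 1 = 6
  5 × 9^1 = 5 × 9 = 45
  7 × 9^2 = 7 × 81 = 567
  1 × 9^3 = 1 × 729 = 729
Sum = 6 + 45 + 567 + 729
= 1347


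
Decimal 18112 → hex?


Divide by 16 repeatedly:
18112 ÷ 16 = 1132 remainder 0 (0)
1132 ÷ 16 = 70 remainder 12 (C)
70 ÷ 16 = 4 remainder 6 (6)
4 ÷ 16 = 0 remainder 4 (4)
Reading remainders bottom-up:
= 0x46C0


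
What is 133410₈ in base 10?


Positional values:
Position 0: 0 × 8^0 = 0
Position 1: 1 × 8^1 = 8
Position 2: 4 × 8^2 = 256
Position 3: 3 × 8^3 = 1536
Position 4: 3 × 8^4 = 12288
Position 5: 1 × 8^5 = 32768
Sum = 0 + 8 + 256 + 1536 + 12288 + 32768
= 46856


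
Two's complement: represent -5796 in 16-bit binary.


Original: 0001011010100100
Step 1 - Invert all bits: 1110100101011011
Step 2 - Add 1: 1110100101011011 + 1
= 1110100101011100 (represents -5796)


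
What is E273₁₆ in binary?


Each hex digit → 4 binary bits:
  E = 1110
  2 = 0010
  7 = 0111
  3 = 0011
Concatenate: 1110 0010 0111 0011
= 1110001001110011


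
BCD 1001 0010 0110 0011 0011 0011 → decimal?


Each 4-bit group → digit:
  1001 → 9
  0010 → 2
  0110 → 6
  0011 → 3
  0011 → 3
  0011 → 3
= 926333


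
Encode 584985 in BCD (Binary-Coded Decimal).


Each digit → 4-bit binary:
  5 → 0101
  8 → 1000
  4 → 0100
  9 → 1001
  8 → 1000
  5 → 0101
= 0101 1000 0100 1001 1000 0101


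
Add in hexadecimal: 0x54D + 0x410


Align and add column by column (LSB to MSB, each column mod 16 with carry):
  054D
+ 0410
  ----
  col 0: D(13) + 0(0) + 0 (carry in) = 13 → D(13), carry out 0
  col 1: 4(4) + 1(1) + 0 (carry in) = 5 → 5(5), carry out 0
  col 2: 5(5) + 4(4) + 0 (carry in) = 9 → 9(9), carry out 0
  col 3: 0(0) + 0(0) + 0 (carry in) = 0 → 0(0), carry out 0
Reading digits MSB→LSB: 095D
Strip leading zeros: 95D
= 0x95D


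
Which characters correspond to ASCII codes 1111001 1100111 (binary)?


Codes (binary): 1111001 1100111
Per-code ASCII lookup:
  1111001 = 121  (range 97-122: lowercase, 121 - 97 = 24) → 'y'
  1100111 = 103  (range 97-122: lowercase, 103 - 97 = 6) → 'g'
= 'yg'


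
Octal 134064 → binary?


Each octal digit → 3 binary bits:
  1 = 001
  3 = 011
  4 = 100
  0 = 000
  6 = 110
  4 = 100
Concatenate: 001 011 100 000 110 100
= 001011100000110100


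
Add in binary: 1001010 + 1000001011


Align and add column by column (LSB to MSB, carry propagating):
  00001001010
+ 01000001011
  -----------
  col 0: 0 + 1 + 0 (carry in) = 1 → bit 1, carry out 0
  col 1: 1 + 1 + 0 (carry in) = 2 → bit 0, carry out 1
  col 2: 0 + 0 + 1 (carry in) = 1 → bit 1, carry out 0
  col 3: 1 + 1 + 0 (carry in) = 2 → bit 0, carry out 1
  col 4: 0 + 0 + 1 (carry in) = 1 → bit 1, carry out 0
  col 5: 0 + 0 + 0 (carry in) = 0 → bit 0, carry out 0
  col 6: 1 + 0 + 0 (carry in) = 1 → bit 1, carry out 0
  col 7: 0 + 0 + 0 (carry in) = 0 → bit 0, carry out 0
  col 8: 0 + 0 + 0 (carry in) = 0 → bit 0, carry out 0
  col 9: 0 + 1 + 0 (carry in) = 1 → bit 1, carry out 0
  col 10: 0 + 0 + 0 (carry in) = 0 → bit 0, carry out 0
Reading bits MSB→LSB: 01001010101
Strip leading zeros: 1001010101
= 1001010101


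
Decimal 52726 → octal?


Divide by 8 repeatedly:
52726 ÷ 8 = 6590 remainder 6
6590 ÷ 8 = 823 remainder 6
823 ÷ 8 = 102 remainder 7
102 ÷ 8 = 12 remainder 6
12 ÷ 8 = 1 remainder 4
1 ÷ 8 = 0 remainder 1
Reading remainders bottom-up:
= 0o146766


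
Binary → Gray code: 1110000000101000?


Binary: 1110000000101000
Gray code: G = B XOR (B >> 1)
B >> 1 = 0111000000010100
1110000000101000 XOR 0111000000010100:
  1 XOR 0 = 1
  1 XOR 1 = 0
  1 XOR 1 = 0
  0 XOR 1 = 1
  0 XOR 0 = 0
  0 XOR 0 = 0
  0 XOR 0 = 0
  0 XOR 0 = 0
  0 XOR 0 = 0
  0 XOR 0 = 0
  1 XOR 0 = 1
  0 XOR 1 = 1
  1 XOR 0 = 1
  0 XOR 1 = 1
  0 XOR 0 = 0
  0 XOR 0 = 0
= 1001000000111100


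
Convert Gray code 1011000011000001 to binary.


Gray code: 1011000011000001
MSB stays the same: 1
Each subsequent bit = prev_binary XOR current_gray:
  B[1] = 1 XOR 0 = 1
  B[2] = 1 XOR 1 = 0
  B[3] = 0 XOR 1 = 1
  B[4] = 1 XOR 0 = 1
  B[5] = 1 XOR 0 = 1
  B[6] = 1 XOR 0 = 1
  B[7] = 1 XOR 0 = 1
  B[8] = 1 XOR 1 = 0
  B[9] = 0 XOR 1 = 1
  B[10] = 1 XOR 0 = 1
  B[11] = 1 XOR 0 = 1
  B[12] = 1 XOR 0 = 1
  B[13] = 1 XOR 0 = 1
  B[14] = 1 XOR 0 = 1
  B[15] = 1 XOR 1 = 0
= 1101111101111110 (57214 decimal)


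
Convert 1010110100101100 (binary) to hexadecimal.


Group into 4-bit nibbles: 1010110100101100
  1010 = A
  1101 = D
  0010 = 2
  1100 = C
= 0xAD2C


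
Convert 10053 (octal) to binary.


Each octal digit → 3 binary bits:
  1 = 001
  0 = 000
  0 = 000
  5 = 101
  3 = 011
Concatenate: 001 000 000 101 011
= 001000000101011


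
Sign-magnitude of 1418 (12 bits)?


Sign bit: 0 (positive)
Magnitude: 1418 = 10110001010
= 010110001010


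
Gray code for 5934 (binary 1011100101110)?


Binary: 1011100101110
Gray code: G = B XOR (B >> 1)
B >> 1 = 0101110010111
1011100101110 XOR 0101110010111:
  1 XOR 0 = 1
  0 XOR 1 = 1
  1 XOR 0 = 1
  1 XOR 1 = 0
  1 XOR 1 = 0
  0 XOR 1 = 1
  0 XOR 0 = 0
  1 XOR 0 = 1
  0 XOR 1 = 1
  1 XOR 0 = 1
  1 XOR 1 = 0
  1 XOR 1 = 0
  0 XOR 1 = 1
= 1110010111001


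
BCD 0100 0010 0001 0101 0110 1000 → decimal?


Each 4-bit group → digit:
  0100 → 4
  0010 → 2
  0001 → 1
  0101 → 5
  0110 → 6
  1000 → 8
= 421568


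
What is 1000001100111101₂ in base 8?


Group into 3-bit groups: 001000001100111101
  001 = 1
  000 = 0
  001 = 1
  100 = 4
  111 = 7
  101 = 5
= 0o101475


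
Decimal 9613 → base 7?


Divide by 7 repeatedly:
9613 ÷ 7 = 1373 remainder 2
1373 ÷ 7 = 196 remainder 1
196 ÷ 7 = 28 remainder 0
28 ÷ 7 = 4 remainder 0
4 ÷ 7 = 0 remainder 4
Reading remainders bottom-up:
= 40012


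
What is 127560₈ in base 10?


Positional values:
Position 0: 0 × 8^0 = 0
Position 1: 6 × 8^1 = 48
Position 2: 5 × 8^2 = 320
Position 3: 7 × 8^3 = 3584
Position 4: 2 × 8^4 = 8192
Position 5: 1 × 8^5 = 32768
Sum = 0 + 48 + 320 + 3584 + 8192 + 32768
= 44912


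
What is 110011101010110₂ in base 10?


Positional values:
Bit 1: 1 × 2^1 = 2
Bit 2: 1 × 2^2 = 4
Bit 4: 1 × 2^4 = 16
Bit 6: 1 × 2^6 = 64
Bit 8: 1 × 2^8 = 256
Bit 9: 1 × 2^9 = 512
Bit 10: 1 × 2^10 = 1024
Bit 13: 1 × 2^13 = 8192
Bit 14: 1 × 2^14 = 16384
Sum = 2 + 4 + 16 + 64 + 256 + 512 + 1024 + 8192 + 16384
= 26454


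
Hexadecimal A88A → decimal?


Positional values:
Position 0: A × 16^0 = 10 × 1 = 10
Position 1: 8 × 16^1 = 8 × 16 = 128
Position 2: 8 × 16^2 = 8 × 256 = 2048
Position 3: A × 16^3 = 10 × 4096 = 40960
Sum = 10 + 128 + 2048 + 40960
= 43146


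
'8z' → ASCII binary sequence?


String: '8z'  (2 characters)
Per-character ASCII lookup:
  '8': digits start at 48: '8' = 48 + 8 = 56 → 111000
  'z': lowercase starts at 97: 'z' = 97 + 25 = 122 → 1111010
= 111000 1111010


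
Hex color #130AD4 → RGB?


Hex: #130AD4
R = 13₁₆ = 19
G = 0A₁₆ = 10
B = D4₁₆ = 212
= RGB(19, 10, 212)


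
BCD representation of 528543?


Each digit → 4-bit binary:
  5 → 0101
  2 → 0010
  8 → 1000
  5 → 0101
  4 → 0100
  3 → 0011
= 0101 0010 1000 0101 0100 0011


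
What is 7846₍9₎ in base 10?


Positional values (base 9):
  6 × 9^0 = 6 × 1 = 6
  4 × 9^1 = 4 × 9 = 36
  8 × 9^2 = 8 × 81 = 648
  7 × 9^3 = 7 × 729 = 5103
Sum = 6 + 36 + 648 + 5103
= 5793


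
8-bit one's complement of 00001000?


Original: 00001000
Invert all bits:
  bit 0: 0 → 1
  bit 1: 0 → 1
  bit 2: 0 → 1
  bit 3: 0 → 1
  bit 4: 1 → 0
  bit 5: 0 → 1
  bit 6: 0 → 1
  bit 7: 0 → 1
= 11110111


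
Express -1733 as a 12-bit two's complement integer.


Original: 011011000101
Step 1 - Invert all bits: 100100111010
Step 2 - Add 1: 100100111010 + 1
= 100100111011 (represents -1733)


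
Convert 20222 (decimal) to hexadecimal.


Divide by 16 repeatedly:
20222 ÷ 16 = 1263 remainder 14 (E)
1263 ÷ 16 = 78 remainder 15 (F)
78 ÷ 16 = 4 remainder 14 (E)
4 ÷ 16 = 0 remainder 4 (4)
Reading remainders bottom-up:
= 0x4EFE


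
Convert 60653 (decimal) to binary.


Divide by 2 repeatedly:
60653 ÷ 2 = 30326 remainder 1
30326 ÷ 2 = 15163 remainder 0
15163 ÷ 2 = 7581 remainder 1
7581 ÷ 2 = 3790 remainder 1
3790 ÷ 2 = 1895 remainder 0
1895 ÷ 2 = 947 remainder 1
947 ÷ 2 = 473 remainder 1
473 ÷ 2 = 236 remainder 1
236 ÷ 2 = 118 remainder 0
118 ÷ 2 = 59 remainder 0
59 ÷ 2 = 29 remainder 1
29 ÷ 2 = 14 remainder 1
14 ÷ 2 = 7 remainder 0
7 ÷ 2 = 3 remainder 1
3 ÷ 2 = 1 remainder 1
1 ÷ 2 = 0 remainder 1
Reading remainders bottom-up:
= 1110110011101101


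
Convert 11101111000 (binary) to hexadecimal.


Group into 4-bit nibbles: 011101111000
  0111 = 7
  0111 = 7
  1000 = 8
= 0x778


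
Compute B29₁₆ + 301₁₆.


Align and add column by column (LSB to MSB, each column mod 16 with carry):
  0B29
+ 0301
  ----
  col 0: 9(9) + 1(1) + 0 (carry in) = 10 → A(10), carry out 0
  col 1: 2(2) + 0(0) + 0 (carry in) = 2 → 2(2), carry out 0
  col 2: B(11) + 3(3) + 0 (carry in) = 14 → E(14), carry out 0
  col 3: 0(0) + 0(0) + 0 (carry in) = 0 → 0(0), carry out 0
Reading digits MSB→LSB: 0E2A
Strip leading zeros: E2A
= 0xE2A


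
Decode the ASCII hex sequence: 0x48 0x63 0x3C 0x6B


Codes (hex): 0x48 0x63 0x3C 0x6B
Per-code ASCII lookup:
  0x48 = 72  (range 65-90: uppercase, 72 - 65 = 7) → 'H'
  0x63 = 99  (range 97-122: lowercase, 99 - 97 = 2) → 'c'
  0x3C = 60  (special character) → '<'
  0x6B = 107  (range 97-122: lowercase, 107 - 97 = 10) → 'k'
= 'Hc<k'


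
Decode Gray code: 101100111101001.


Gray code: 101100111101001
MSB stays the same: 1
Each subsequent bit = prev_binary XOR current_gray:
  B[1] = 1 XOR 0 = 1
  B[2] = 1 XOR 1 = 0
  B[3] = 0 XOR 1 = 1
  B[4] = 1 XOR 0 = 1
  B[5] = 1 XOR 0 = 1
  B[6] = 1 XOR 1 = 0
  B[7] = 0 XOR 1 = 1
  B[8] = 1 XOR 1 = 0
  B[9] = 0 XOR 1 = 1
  B[10] = 1 XOR 0 = 1
  B[11] = 1 XOR 1 = 0
  B[12] = 0 XOR 0 = 0
  B[13] = 0 XOR 0 = 0
  B[14] = 0 XOR 1 = 1
= 110111010110001 (28337 decimal)


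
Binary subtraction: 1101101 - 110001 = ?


Align and subtract column by column (LSB to MSB, borrowing when needed):
  1101101
- 0110001
  -------
  col 0: (1 - 0 borrow-in) - 1 → 1 - 1 = 0, borrow out 0
  col 1: (0 - 0 borrow-in) - 0 → 0 - 0 = 0, borrow out 0
  col 2: (1 - 0 borrow-in) - 0 → 1 - 0 = 1, borrow out 0
  col 3: (1 - 0 borrow-in) - 0 → 1 - 0 = 1, borrow out 0
  col 4: (0 - 0 borrow-in) - 1 → borrow from next column: (0+2) - 1 = 1, borrow out 1
  col 5: (1 - 1 borrow-in) - 1 → borrow from next column: (0+2) - 1 = 1, borrow out 1
  col 6: (1 - 1 borrow-in) - 0 → 0 - 0 = 0, borrow out 0
Reading bits MSB→LSB: 0111100
Strip leading zeros: 111100
= 111100


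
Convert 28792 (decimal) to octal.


Divide by 8 repeatedly:
28792 ÷ 8 = 3599 remainder 0
3599 ÷ 8 = 449 remainder 7
449 ÷ 8 = 56 remainder 1
56 ÷ 8 = 7 remainder 0
7 ÷ 8 = 0 remainder 7
Reading remainders bottom-up:
= 0o70170


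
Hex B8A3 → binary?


Each hex digit → 4 binary bits:
  B = 1011
  8 = 1000
  A = 1010
  3 = 0011
Concatenate: 1011 1000 1010 0011
= 1011100010100011


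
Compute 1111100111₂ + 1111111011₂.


Align and add column by column (LSB to MSB, carry propagating):
  01111100111
+ 01111111011
  -----------
  col 0: 1 + 1 + 0 (carry in) = 2 → bit 0, carry out 1
  col 1: 1 + 1 + 1 (carry in) = 3 → bit 1, carry out 1
  col 2: 1 + 0 + 1 (carry in) = 2 → bit 0, carry out 1
  col 3: 0 + 1 + 1 (carry in) = 2 → bit 0, carry out 1
  col 4: 0 + 1 + 1 (carry in) = 2 → bit 0, carry out 1
  col 5: 1 + 1 + 1 (carry in) = 3 → bit 1, carry out 1
  col 6: 1 + 1 + 1 (carry in) = 3 → bit 1, carry out 1
  col 7: 1 + 1 + 1 (carry in) = 3 → bit 1, carry out 1
  col 8: 1 + 1 + 1 (carry in) = 3 → bit 1, carry out 1
  col 9: 1 + 1 + 1 (carry in) = 3 → bit 1, carry out 1
  col 10: 0 + 0 + 1 (carry in) = 1 → bit 1, carry out 0
Reading bits MSB→LSB: 11111100010
Strip leading zeros: 11111100010
= 11111100010


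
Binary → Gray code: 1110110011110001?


Binary: 1110110011110001
Gray code: G = B XOR (B >> 1)
B >> 1 = 0111011001111000
1110110011110001 XOR 0111011001111000:
  1 XOR 0 = 1
  1 XOR 1 = 0
  1 XOR 1 = 0
  0 XOR 1 = 1
  1 XOR 0 = 1
  1 XOR 1 = 0
  0 XOR 1 = 1
  0 XOR 0 = 0
  1 XOR 0 = 1
  1 XOR 1 = 0
  1 XOR 1 = 0
  1 XOR 1 = 0
  0 XOR 1 = 1
  0 XOR 0 = 0
  0 XOR 0 = 0
  1 XOR 0 = 1
= 1001101010001001


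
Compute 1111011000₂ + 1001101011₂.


Align and add column by column (LSB to MSB, carry propagating):
  01111011000
+ 01001101011
  -----------
  col 0: 0 + 1 + 0 (carry in) = 1 → bit 1, carry out 0
  col 1: 0 + 1 + 0 (carry in) = 1 → bit 1, carry out 0
  col 2: 0 + 0 + 0 (carry in) = 0 → bit 0, carry out 0
  col 3: 1 + 1 + 0 (carry in) = 2 → bit 0, carry out 1
  col 4: 1 + 0 + 1 (carry in) = 2 → bit 0, carry out 1
  col 5: 0 + 1 + 1 (carry in) = 2 → bit 0, carry out 1
  col 6: 1 + 1 + 1 (carry in) = 3 → bit 1, carry out 1
  col 7: 1 + 0 + 1 (carry in) = 2 → bit 0, carry out 1
  col 8: 1 + 0 + 1 (carry in) = 2 → bit 0, carry out 1
  col 9: 1 + 1 + 1 (carry in) = 3 → bit 1, carry out 1
  col 10: 0 + 0 + 1 (carry in) = 1 → bit 1, carry out 0
Reading bits MSB→LSB: 11001000011
Strip leading zeros: 11001000011
= 11001000011


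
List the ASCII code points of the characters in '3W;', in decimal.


String: '3W;'  (3 characters)
Per-character ASCII lookup:
  '3': digits start at 48: '3' = 48 + 3 = 51
  'W': uppercase starts at 65: 'W' = 65 + 22 = 87
  ';': special character: ';' = 59
= 51 87 59


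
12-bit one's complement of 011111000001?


Original: 011111000001
Invert all bits:
  bit 0: 0 → 1
  bit 1: 1 → 0
  bit 2: 1 → 0
  bit 3: 1 → 0
  bit 4: 1 → 0
  bit 5: 1 → 0
  bit 6: 0 → 1
  bit 7: 0 → 1
  bit 8: 0 → 1
  bit 9: 0 → 1
  bit 10: 0 → 1
  bit 11: 1 → 0
= 100000111110


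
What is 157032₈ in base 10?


Positional values:
Position 0: 2 × 8^0 = 2
Position 1: 3 × 8^1 = 24
Position 2: 0 × 8^2 = 0
Position 3: 7 × 8^3 = 3584
Position 4: 5 × 8^4 = 20480
Position 5: 1 × 8^5 = 32768
Sum = 2 + 24 + 0 + 3584 + 20480 + 32768
= 56858


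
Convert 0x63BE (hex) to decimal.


Positional values:
Position 0: E × 16^0 = 14 × 1 = 14
Position 1: B × 16^1 = 11 × 16 = 176
Position 2: 3 × 16^2 = 3 × 256 = 768
Position 3: 6 × 16^3 = 6 × 4096 = 24576
Sum = 14 + 176 + 768 + 24576
= 25534


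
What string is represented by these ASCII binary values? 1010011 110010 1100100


Codes (binary): 1010011 110010 1100100
Per-code ASCII lookup:
  1010011 = 83  (range 65-90: uppercase, 83 - 65 = 18) → 'S'
  110010 = 50  (range 48-57: digits, 50 - 48 = 2) → '2'
  1100100 = 100  (range 97-122: lowercase, 100 - 97 = 3) → 'd'
= 'S2d'


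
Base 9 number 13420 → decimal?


Positional values (base 9):
  0 × 9^0 = 0 × 1 = 0
  2 × 9^1 = 2 × 9 = 18
  4 × 9^2 = 4 × 81 = 324
  3 × 9^3 = 3 × 729 = 2187
  1 × 9^4 = 1 × 6561 = 6561
Sum = 0 + 18 + 324 + 2187 + 6561
= 9090


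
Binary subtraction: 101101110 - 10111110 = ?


Align and subtract column by column (LSB to MSB, borrowing when needed):
  101101110
- 010111110
  ---------
  col 0: (0 - 0 borrow-in) - 0 → 0 - 0 = 0, borrow out 0
  col 1: (1 - 0 borrow-in) - 1 → 1 - 1 = 0, borrow out 0
  col 2: (1 - 0 borrow-in) - 1 → 1 - 1 = 0, borrow out 0
  col 3: (1 - 0 borrow-in) - 1 → 1 - 1 = 0, borrow out 0
  col 4: (0 - 0 borrow-in) - 1 → borrow from next column: (0+2) - 1 = 1, borrow out 1
  col 5: (1 - 1 borrow-in) - 1 → borrow from next column: (0+2) - 1 = 1, borrow out 1
  col 6: (1 - 1 borrow-in) - 0 → 0 - 0 = 0, borrow out 0
  col 7: (0 - 0 borrow-in) - 1 → borrow from next column: (0+2) - 1 = 1, borrow out 1
  col 8: (1 - 1 borrow-in) - 0 → 0 - 0 = 0, borrow out 0
Reading bits MSB→LSB: 010110000
Strip leading zeros: 10110000
= 10110000


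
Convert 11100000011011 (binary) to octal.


Group into 3-bit groups: 011100000011011
  011 = 3
  100 = 4
  000 = 0
  011 = 3
  011 = 3
= 0o34033


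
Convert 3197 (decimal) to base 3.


Divide by 3 repeatedly:
3197 ÷ 3 = 1065 remainder 2
1065 ÷ 3 = 355 remainder 0
355 ÷ 3 = 118 remainder 1
118 ÷ 3 = 39 remainder 1
39 ÷ 3 = 13 remainder 0
13 ÷ 3 = 4 remainder 1
4 ÷ 3 = 1 remainder 1
1 ÷ 3 = 0 remainder 1
Reading remainders bottom-up:
= 11101102


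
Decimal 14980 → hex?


Divide by 16 repeatedly:
14980 ÷ 16 = 936 remainder 4 (4)
936 ÷ 16 = 58 remainder 8 (8)
58 ÷ 16 = 3 remainder 10 (A)
3 ÷ 16 = 0 remainder 3 (3)
Reading remainders bottom-up:
= 0x3A84


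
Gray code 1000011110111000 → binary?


Gray code: 1000011110111000
MSB stays the same: 1
Each subsequent bit = prev_binary XOR current_gray:
  B[1] = 1 XOR 0 = 1
  B[2] = 1 XOR 0 = 1
  B[3] = 1 XOR 0 = 1
  B[4] = 1 XOR 0 = 1
  B[5] = 1 XOR 1 = 0
  B[6] = 0 XOR 1 = 1
  B[7] = 1 XOR 1 = 0
  B[8] = 0 XOR 1 = 1
  B[9] = 1 XOR 0 = 1
  B[10] = 1 XOR 1 = 0
  B[11] = 0 XOR 1 = 1
  B[12] = 1 XOR 1 = 0
  B[13] = 0 XOR 0 = 0
  B[14] = 0 XOR 0 = 0
  B[15] = 0 XOR 0 = 0
= 1111101011010000 (64208 decimal)


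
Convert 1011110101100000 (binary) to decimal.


Positional values:
Bit 5: 1 × 2^5 = 32
Bit 6: 1 × 2^6 = 64
Bit 8: 1 × 2^8 = 256
Bit 10: 1 × 2^10 = 1024
Bit 11: 1 × 2^11 = 2048
Bit 12: 1 × 2^12 = 4096
Bit 13: 1 × 2^13 = 8192
Bit 15: 1 × 2^15 = 32768
Sum = 32 + 64 + 256 + 1024 + 2048 + 4096 + 8192 + 32768
= 48480


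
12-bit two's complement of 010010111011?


Original: 010010111011
Step 1 - Invert all bits: 101101000100
Step 2 - Add 1: 101101000100 + 1
= 101101000101 (represents -1211)


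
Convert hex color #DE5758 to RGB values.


Hex: #DE5758
R = DE₁₆ = 222
G = 57₁₆ = 87
B = 58₁₆ = 88
= RGB(222, 87, 88)


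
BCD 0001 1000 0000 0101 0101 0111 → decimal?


Each 4-bit group → digit:
  0001 → 1
  1000 → 8
  0000 → 0
  0101 → 5
  0101 → 5
  0111 → 7
= 180557


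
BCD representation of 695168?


Each digit → 4-bit binary:
  6 → 0110
  9 → 1001
  5 → 0101
  1 → 0001
  6 → 0110
  8 → 1000
= 0110 1001 0101 0001 0110 1000


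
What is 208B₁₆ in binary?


Each hex digit → 4 binary bits:
  2 = 0010
  0 = 0000
  8 = 1000
  B = 1011
Concatenate: 0010 0000 1000 1011
= 0010000010001011


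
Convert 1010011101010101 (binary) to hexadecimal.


Group into 4-bit nibbles: 1010011101010101
  1010 = A
  0111 = 7
  0101 = 5
  0101 = 5
= 0xA755


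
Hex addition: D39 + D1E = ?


Align and add column by column (LSB to MSB, each column mod 16 with carry):
  0D39
+ 0D1E
  ----
  col 0: 9(9) + E(14) + 0 (carry in) = 23 → 7(7), carry out 1
  col 1: 3(3) + 1(1) + 1 (carry in) = 5 → 5(5), carry out 0
  col 2: D(13) + D(13) + 0 (carry in) = 26 → A(10), carry out 1
  col 3: 0(0) + 0(0) + 1 (carry in) = 1 → 1(1), carry out 0
Reading digits MSB→LSB: 1A57
Strip leading zeros: 1A57
= 0x1A57


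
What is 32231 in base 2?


Divide by 2 repeatedly:
32231 ÷ 2 = 16115 remainder 1
16115 ÷ 2 = 8057 remainder 1
8057 ÷ 2 = 4028 remainder 1
4028 ÷ 2 = 2014 remainder 0
2014 ÷ 2 = 1007 remainder 0
1007 ÷ 2 = 503 remainder 1
503 ÷ 2 = 251 remainder 1
251 ÷ 2 = 125 remainder 1
125 ÷ 2 = 62 remainder 1
62 ÷ 2 = 31 remainder 0
31 ÷ 2 = 15 remainder 1
15 ÷ 2 = 7 remainder 1
7 ÷ 2 = 3 remainder 1
3 ÷ 2 = 1 remainder 1
1 ÷ 2 = 0 remainder 1
Reading remainders bottom-up:
= 111110111100111


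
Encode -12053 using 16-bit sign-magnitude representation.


Sign bit: 1 (negative)
Magnitude: 12053 = 010111100010101
= 1010111100010101


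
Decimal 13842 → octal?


Divide by 8 repeatedly:
13842 ÷ 8 = 1730 remainder 2
1730 ÷ 8 = 216 remainder 2
216 ÷ 8 = 27 remainder 0
27 ÷ 8 = 3 remainder 3
3 ÷ 8 = 0 remainder 3
Reading remainders bottom-up:
= 0o33022


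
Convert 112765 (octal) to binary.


Each octal digit → 3 binary bits:
  1 = 001
  1 = 001
  2 = 010
  7 = 111
  6 = 110
  5 = 101
Concatenate: 001 001 010 111 110 101
= 001001010111110101


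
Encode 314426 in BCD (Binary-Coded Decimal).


Each digit → 4-bit binary:
  3 → 0011
  1 → 0001
  4 → 0100
  4 → 0100
  2 → 0010
  6 → 0110
= 0011 0001 0100 0100 0010 0110


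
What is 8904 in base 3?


Divide by 3 repeatedly:
8904 ÷ 3 = 2968 remainder 0
2968 ÷ 3 = 989 remainder 1
989 ÷ 3 = 329 remainder 2
329 ÷ 3 = 109 remainder 2
109 ÷ 3 = 36 remainder 1
36 ÷ 3 = 12 remainder 0
12 ÷ 3 = 4 remainder 0
4 ÷ 3 = 1 remainder 1
1 ÷ 3 = 0 remainder 1
Reading remainders bottom-up:
= 110012210


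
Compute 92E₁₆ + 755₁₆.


Align and add column by column (LSB to MSB, each column mod 16 with carry):
  092E
+ 0755
  ----
  col 0: E(14) + 5(5) + 0 (carry in) = 19 → 3(3), carry out 1
  col 1: 2(2) + 5(5) + 1 (carry in) = 8 → 8(8), carry out 0
  col 2: 9(9) + 7(7) + 0 (carry in) = 16 → 0(0), carry out 1
  col 3: 0(0) + 0(0) + 1 (carry in) = 1 → 1(1), carry out 0
Reading digits MSB→LSB: 1083
Strip leading zeros: 1083
= 0x1083


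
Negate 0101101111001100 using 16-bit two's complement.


Original: 0101101111001100
Step 1 - Invert all bits: 1010010000110011
Step 2 - Add 1: 1010010000110011 + 1
= 1010010000110100 (represents -23500)


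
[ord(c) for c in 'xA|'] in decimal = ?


String: 'xA|'  (3 characters)
Per-character ASCII lookup:
  'x': lowercase starts at 97: 'x' = 97 + 23 = 120
  'A': uppercase starts at 65: 'A' = 65 + 0 = 65
  '|': special character: '|' = 124
= 120 65 124


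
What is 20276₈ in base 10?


Positional values:
Position 0: 6 × 8^0 = 6
Position 1: 7 × 8^1 = 56
Position 2: 2 × 8^2 = 128
Position 3: 0 × 8^3 = 0
Position 4: 2 × 8^4 = 8192
Sum = 6 + 56 + 128 + 0 + 8192
= 8382


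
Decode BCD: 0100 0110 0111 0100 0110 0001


Each 4-bit group → digit:
  0100 → 4
  0110 → 6
  0111 → 7
  0100 → 4
  0110 → 6
  0001 → 1
= 467461


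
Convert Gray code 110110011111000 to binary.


Gray code: 110110011111000
MSB stays the same: 1
Each subsequent bit = prev_binary XOR current_gray:
  B[1] = 1 XOR 1 = 0
  B[2] = 0 XOR 0 = 0
  B[3] = 0 XOR 1 = 1
  B[4] = 1 XOR 1 = 0
  B[5] = 0 XOR 0 = 0
  B[6] = 0 XOR 0 = 0
  B[7] = 0 XOR 1 = 1
  B[8] = 1 XOR 1 = 0
  B[9] = 0 XOR 1 = 1
  B[10] = 1 XOR 1 = 0
  B[11] = 0 XOR 1 = 1
  B[12] = 1 XOR 0 = 1
  B[13] = 1 XOR 0 = 1
  B[14] = 1 XOR 0 = 1
= 100100010101111 (18607 decimal)


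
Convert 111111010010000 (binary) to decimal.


Positional values:
Bit 4: 1 × 2^4 = 16
Bit 7: 1 × 2^7 = 128
Bit 9: 1 × 2^9 = 512
Bit 10: 1 × 2^10 = 1024
Bit 11: 1 × 2^11 = 2048
Bit 12: 1 × 2^12 = 4096
Bit 13: 1 × 2^13 = 8192
Bit 14: 1 × 2^14 = 16384
Sum = 16 + 128 + 512 + 1024 + 2048 + 4096 + 8192 + 16384
= 32400


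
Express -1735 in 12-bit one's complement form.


Original: 011011000111
Invert all bits:
  bit 0: 0 → 1
  bit 1: 1 → 0
  bit 2: 1 → 0
  bit 3: 0 → 1
  bit 4: 1 → 0
  bit 5: 1 → 0
  bit 6: 0 → 1
  bit 7: 0 → 1
  bit 8: 0 → 1
  bit 9: 1 → 0
  bit 10: 1 → 0
  bit 11: 1 → 0
= 100100111000


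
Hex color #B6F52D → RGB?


Hex: #B6F52D
R = B6₁₆ = 182
G = F5₁₆ = 245
B = 2D₁₆ = 45
= RGB(182, 245, 45)


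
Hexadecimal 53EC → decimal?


Positional values:
Position 0: C × 16^0 = 12 × 1 = 12
Position 1: E × 16^1 = 14 × 16 = 224
Position 2: 3 × 16^2 = 3 × 256 = 768
Position 3: 5 × 16^3 = 5 × 4096 = 20480
Sum = 12 + 224 + 768 + 20480
= 21484


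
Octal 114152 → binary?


Each octal digit → 3 binary bits:
  1 = 001
  1 = 001
  4 = 100
  1 = 001
  5 = 101
  2 = 010
Concatenate: 001 001 100 001 101 010
= 001001100001101010


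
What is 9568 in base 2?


Divide by 2 repeatedly:
9568 ÷ 2 = 4784 remainder 0
4784 ÷ 2 = 2392 remainder 0
2392 ÷ 2 = 1196 remainder 0
1196 ÷ 2 = 598 remainder 0
598 ÷ 2 = 299 remainder 0
299 ÷ 2 = 149 remainder 1
149 ÷ 2 = 74 remainder 1
74 ÷ 2 = 37 remainder 0
37 ÷ 2 = 18 remainder 1
18 ÷ 2 = 9 remainder 0
9 ÷ 2 = 4 remainder 1
4 ÷ 2 = 2 remainder 0
2 ÷ 2 = 1 remainder 0
1 ÷ 2 = 0 remainder 1
Reading remainders bottom-up:
= 10010101100000


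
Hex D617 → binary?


Each hex digit → 4 binary bits:
  D = 1101
  6 = 0110
  1 = 0001
  7 = 0111
Concatenate: 1101 0110 0001 0111
= 1101011000010111


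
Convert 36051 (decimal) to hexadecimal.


Divide by 16 repeatedly:
36051 ÷ 16 = 2253 remainder 3 (3)
2253 ÷ 16 = 140 remainder 13 (D)
140 ÷ 16 = 8 remainder 12 (C)
8 ÷ 16 = 0 remainder 8 (8)
Reading remainders bottom-up:
= 0x8CD3


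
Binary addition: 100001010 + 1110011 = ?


Align and add column by column (LSB to MSB, carry propagating):
  0100001010
+ 0001110011
  ----------
  col 0: 0 + 1 + 0 (carry in) = 1 → bit 1, carry out 0
  col 1: 1 + 1 + 0 (carry in) = 2 → bit 0, carry out 1
  col 2: 0 + 0 + 1 (carry in) = 1 → bit 1, carry out 0
  col 3: 1 + 0 + 0 (carry in) = 1 → bit 1, carry out 0
  col 4: 0 + 1 + 0 (carry in) = 1 → bit 1, carry out 0
  col 5: 0 + 1 + 0 (carry in) = 1 → bit 1, carry out 0
  col 6: 0 + 1 + 0 (carry in) = 1 → bit 1, carry out 0
  col 7: 0 + 0 + 0 (carry in) = 0 → bit 0, carry out 0
  col 8: 1 + 0 + 0 (carry in) = 1 → bit 1, carry out 0
  col 9: 0 + 0 + 0 (carry in) = 0 → bit 0, carry out 0
Reading bits MSB→LSB: 0101111101
Strip leading zeros: 101111101
= 101111101


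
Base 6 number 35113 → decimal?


Positional values (base 6):
  3 × 6^0 = 3 × 1 = 3
  1 × 6^1 = 1 × 6 = 6
  1 × 6^2 = 1 × 36 = 36
  5 × 6^3 = 5 × 216 = 1080
  3 × 6^4 = 3 × 1296 = 3888
Sum = 3 + 6 + 36 + 1080 + 3888
= 5013


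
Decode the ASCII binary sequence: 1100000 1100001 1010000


Codes (binary): 1100000 1100001 1010000
Per-code ASCII lookup:
  1100000 = 96  (special character) → '`'
  1100001 = 97  (range 97-122: lowercase, 97 - 97 = 0) → 'a'
  1010000 = 80  (range 65-90: uppercase, 80 - 65 = 15) → 'P'
= '`aP'


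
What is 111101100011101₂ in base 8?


Group into 3-bit groups: 111101100011101
  111 = 7
  101 = 5
  100 = 4
  011 = 3
  101 = 5
= 0o75435


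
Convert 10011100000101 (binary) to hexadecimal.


Group into 4-bit nibbles: 0010011100000101
  0010 = 2
  0111 = 7
  0000 = 0
  0101 = 5
= 0x2705


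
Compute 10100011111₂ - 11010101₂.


Align and subtract column by column (LSB to MSB, borrowing when needed):
  10100011111
- 00011010101
  -----------
  col 0: (1 - 0 borrow-in) - 1 → 1 - 1 = 0, borrow out 0
  col 1: (1 - 0 borrow-in) - 0 → 1 - 0 = 1, borrow out 0
  col 2: (1 - 0 borrow-in) - 1 → 1 - 1 = 0, borrow out 0
  col 3: (1 - 0 borrow-in) - 0 → 1 - 0 = 1, borrow out 0
  col 4: (1 - 0 borrow-in) - 1 → 1 - 1 = 0, borrow out 0
  col 5: (0 - 0 borrow-in) - 0 → 0 - 0 = 0, borrow out 0
  col 6: (0 - 0 borrow-in) - 1 → borrow from next column: (0+2) - 1 = 1, borrow out 1
  col 7: (0 - 1 borrow-in) - 1 → borrow from next column: (-1+2) - 1 = 0, borrow out 1
  col 8: (1 - 1 borrow-in) - 0 → 0 - 0 = 0, borrow out 0
  col 9: (0 - 0 borrow-in) - 0 → 0 - 0 = 0, borrow out 0
  col 10: (1 - 0 borrow-in) - 0 → 1 - 0 = 1, borrow out 0
Reading bits MSB→LSB: 10001001010
Strip leading zeros: 10001001010
= 10001001010


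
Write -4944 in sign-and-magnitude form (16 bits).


Sign bit: 1 (negative)
Magnitude: 4944 = 001001101010000
= 1001001101010000


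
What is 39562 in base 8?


Divide by 8 repeatedly:
39562 ÷ 8 = 4945 remainder 2
4945 ÷ 8 = 618 remainder 1
618 ÷ 8 = 77 remainder 2
77 ÷ 8 = 9 remainder 5
9 ÷ 8 = 1 remainder 1
1 ÷ 8 = 0 remainder 1
Reading remainders bottom-up:
= 0o115212


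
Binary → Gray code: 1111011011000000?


Binary: 1111011011000000
Gray code: G = B XOR (B >> 1)
B >> 1 = 0111101101100000
1111011011000000 XOR 0111101101100000:
  1 XOR 0 = 1
  1 XOR 1 = 0
  1 XOR 1 = 0
  1 XOR 1 = 0
  0 XOR 1 = 1
  1 XOR 0 = 1
  1 XOR 1 = 0
  0 XOR 1 = 1
  1 XOR 0 = 1
  1 XOR 1 = 0
  0 XOR 1 = 1
  0 XOR 0 = 0
  0 XOR 0 = 0
  0 XOR 0 = 0
  0 XOR 0 = 0
  0 XOR 0 = 0
= 1000110110100000


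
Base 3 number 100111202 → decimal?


Positional values (base 3):
  2 × 3^0 = 2 × 1 = 2
  0 × 3^1 = 0 × 3 = 0
  2 × 3^2 = 2 × 9 = 18
  1 × 3^3 = 1 × 27 = 27
  1 × 3^4 = 1 × 81 = 81
  1 × 3^5 = 1 × 243 = 243
  0 × 3^6 = 0 × 729 = 0
  0 × 3^7 = 0 × 2187 = 0
  1 × 3^8 = 1 × 6561 = 6561
Sum = 2 + 0 + 18 + 27 + 81 + 243 + 0 + 0 + 6561
= 6932


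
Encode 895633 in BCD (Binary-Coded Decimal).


Each digit → 4-bit binary:
  8 → 1000
  9 → 1001
  5 → 0101
  6 → 0110
  3 → 0011
  3 → 0011
= 1000 1001 0101 0110 0011 0011


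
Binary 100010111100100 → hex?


Group into 4-bit nibbles: 0100010111100100
  0100 = 4
  0101 = 5
  1110 = E
  0100 = 4
= 0x45E4


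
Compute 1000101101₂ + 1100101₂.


Align and add column by column (LSB to MSB, carry propagating):
  01000101101
+ 00001100101
  -----------
  col 0: 1 + 1 + 0 (carry in) = 2 → bit 0, carry out 1
  col 1: 0 + 0 + 1 (carry in) = 1 → bit 1, carry out 0
  col 2: 1 + 1 + 0 (carry in) = 2 → bit 0, carry out 1
  col 3: 1 + 0 + 1 (carry in) = 2 → bit 0, carry out 1
  col 4: 0 + 0 + 1 (carry in) = 1 → bit 1, carry out 0
  col 5: 1 + 1 + 0 (carry in) = 2 → bit 0, carry out 1
  col 6: 0 + 1 + 1 (carry in) = 2 → bit 0, carry out 1
  col 7: 0 + 0 + 1 (carry in) = 1 → bit 1, carry out 0
  col 8: 0 + 0 + 0 (carry in) = 0 → bit 0, carry out 0
  col 9: 1 + 0 + 0 (carry in) = 1 → bit 1, carry out 0
  col 10: 0 + 0 + 0 (carry in) = 0 → bit 0, carry out 0
Reading bits MSB→LSB: 01010010010
Strip leading zeros: 1010010010
= 1010010010


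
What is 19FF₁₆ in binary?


Each hex digit → 4 binary bits:
  1 = 0001
  9 = 1001
  F = 1111
  F = 1111
Concatenate: 0001 1001 1111 1111
= 0001100111111111


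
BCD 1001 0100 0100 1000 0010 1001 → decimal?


Each 4-bit group → digit:
  1001 → 9
  0100 → 4
  0100 → 4
  1000 → 8
  0010 → 2
  1001 → 9
= 944829


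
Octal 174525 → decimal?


Positional values:
Position 0: 5 × 8^0 = 5
Position 1: 2 × 8^1 = 16
Position 2: 5 × 8^2 = 320
Position 3: 4 × 8^3 = 2048
Position 4: 7 × 8^4 = 28672
Position 5: 1 × 8^5 = 32768
Sum = 5 + 16 + 320 + 2048 + 28672 + 32768
= 63829


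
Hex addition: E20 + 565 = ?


Align and add column by column (LSB to MSB, each column mod 16 with carry):
  0E20
+ 0565
  ----
  col 0: 0(0) + 5(5) + 0 (carry in) = 5 → 5(5), carry out 0
  col 1: 2(2) + 6(6) + 0 (carry in) = 8 → 8(8), carry out 0
  col 2: E(14) + 5(5) + 0 (carry in) = 19 → 3(3), carry out 1
  col 3: 0(0) + 0(0) + 1 (carry in) = 1 → 1(1), carry out 0
Reading digits MSB→LSB: 1385
Strip leading zeros: 1385
= 0x1385


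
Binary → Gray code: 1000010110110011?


Binary: 1000010110110011
Gray code: G = B XOR (B >> 1)
B >> 1 = 0100001011011001
1000010110110011 XOR 0100001011011001:
  1 XOR 0 = 1
  0 XOR 1 = 1
  0 XOR 0 = 0
  0 XOR 0 = 0
  0 XOR 0 = 0
  1 XOR 0 = 1
  0 XOR 1 = 1
  1 XOR 0 = 1
  1 XOR 1 = 0
  0 XOR 1 = 1
  1 XOR 0 = 1
  1 XOR 1 = 0
  0 XOR 1 = 1
  0 XOR 0 = 0
  1 XOR 0 = 1
  1 XOR 1 = 0
= 1100011101101010


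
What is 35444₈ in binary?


Each octal digit → 3 binary bits:
  3 = 011
  5 = 101
  4 = 100
  4 = 100
  4 = 100
Concatenate: 011 101 100 100 100
= 011101100100100


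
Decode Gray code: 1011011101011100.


Gray code: 1011011101011100
MSB stays the same: 1
Each subsequent bit = prev_binary XOR current_gray:
  B[1] = 1 XOR 0 = 1
  B[2] = 1 XOR 1 = 0
  B[3] = 0 XOR 1 = 1
  B[4] = 1 XOR 0 = 1
  B[5] = 1 XOR 1 = 0
  B[6] = 0 XOR 1 = 1
  B[7] = 1 XOR 1 = 0
  B[8] = 0 XOR 0 = 0
  B[9] = 0 XOR 1 = 1
  B[10] = 1 XOR 0 = 1
  B[11] = 1 XOR 1 = 0
  B[12] = 0 XOR 1 = 1
  B[13] = 1 XOR 1 = 0
  B[14] = 0 XOR 0 = 0
  B[15] = 0 XOR 0 = 0
= 1101101001101000 (55912 decimal)


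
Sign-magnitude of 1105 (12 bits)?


Sign bit: 0 (positive)
Magnitude: 1105 = 10001010001
= 010001010001


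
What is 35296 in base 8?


Divide by 8 repeatedly:
35296 ÷ 8 = 4412 remainder 0
4412 ÷ 8 = 551 remainder 4
551 ÷ 8 = 68 remainder 7
68 ÷ 8 = 8 remainder 4
8 ÷ 8 = 1 remainder 0
1 ÷ 8 = 0 remainder 1
Reading remainders bottom-up:
= 0o104740


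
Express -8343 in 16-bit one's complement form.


Original: 0010000010010111
Invert all bits:
  bit 0: 0 → 1
  bit 1: 0 → 1
  bit 2: 1 → 0
  bit 3: 0 → 1
  bit 4: 0 → 1
  bit 5: 0 → 1
  bit 6: 0 → 1
  bit 7: 0 → 1
  bit 8: 1 → 0
  bit 9: 0 → 1
  bit 10: 0 → 1
  bit 11: 1 → 0
  bit 12: 0 → 1
  bit 13: 1 → 0
  bit 14: 1 → 0
  bit 15: 1 → 0
= 1101111101101000


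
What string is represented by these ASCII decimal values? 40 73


Codes (decimal): 40 73
Per-code ASCII lookup:
  40  (special character) → '('
  73  (range 65-90: uppercase, 73 - 65 = 8) → 'I'
= '(I'


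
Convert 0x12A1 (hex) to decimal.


Positional values:
Position 0: 1 × 16^0 = 1 × 1 = 1
Position 1: A × 16^1 = 10 × 16 = 160
Position 2: 2 × 16^2 = 2 × 256 = 512
Position 3: 1 × 16^3 = 1 × 4096 = 4096
Sum = 1 + 160 + 512 + 4096
= 4769


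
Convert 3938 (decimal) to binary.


Divide by 2 repeatedly:
3938 ÷ 2 = 1969 remainder 0
1969 ÷ 2 = 984 remainder 1
984 ÷ 2 = 492 remainder 0
492 ÷ 2 = 246 remainder 0
246 ÷ 2 = 123 remainder 0
123 ÷ 2 = 61 remainder 1
61 ÷ 2 = 30 remainder 1
30 ÷ 2 = 15 remainder 0
15 ÷ 2 = 7 remainder 1
7 ÷ 2 = 3 remainder 1
3 ÷ 2 = 1 remainder 1
1 ÷ 2 = 0 remainder 1
Reading remainders bottom-up:
= 111101100010


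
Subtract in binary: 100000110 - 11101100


Align and subtract column by column (LSB to MSB, borrowing when needed):
  100000110
- 011101100
  ---------
  col 0: (0 - 0 borrow-in) - 0 → 0 - 0 = 0, borrow out 0
  col 1: (1 - 0 borrow-in) - 0 → 1 - 0 = 1, borrow out 0
  col 2: (1 - 0 borrow-in) - 1 → 1 - 1 = 0, borrow out 0
  col 3: (0 - 0 borrow-in) - 1 → borrow from next column: (0+2) - 1 = 1, borrow out 1
  col 4: (0 - 1 borrow-in) - 0 → borrow from next column: (-1+2) - 0 = 1, borrow out 1
  col 5: (0 - 1 borrow-in) - 1 → borrow from next column: (-1+2) - 1 = 0, borrow out 1
  col 6: (0 - 1 borrow-in) - 1 → borrow from next column: (-1+2) - 1 = 0, borrow out 1
  col 7: (0 - 1 borrow-in) - 1 → borrow from next column: (-1+2) - 1 = 0, borrow out 1
  col 8: (1 - 1 borrow-in) - 0 → 0 - 0 = 0, borrow out 0
Reading bits MSB→LSB: 000011010
Strip leading zeros: 11010
= 11010


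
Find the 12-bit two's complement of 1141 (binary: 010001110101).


Original: 010001110101
Step 1 - Invert all bits: 101110001010
Step 2 - Add 1: 101110001010 + 1
= 101110001011 (represents -1141)


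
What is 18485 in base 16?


Divide by 16 repeatedly:
18485 ÷ 16 = 1155 remainder 5 (5)
1155 ÷ 16 = 72 remainder 3 (3)
72 ÷ 16 = 4 remainder 8 (8)
4 ÷ 16 = 0 remainder 4 (4)
Reading remainders bottom-up:
= 0x4835


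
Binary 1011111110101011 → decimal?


Positional values:
Bit 0: 1 × 2^0 = 1
Bit 1: 1 × 2^1 = 2
Bit 3: 1 × 2^3 = 8
Bit 5: 1 × 2^5 = 32
Bit 7: 1 × 2^7 = 128
Bit 8: 1 × 2^8 = 256
Bit 9: 1 × 2^9 = 512
Bit 10: 1 × 2^10 = 1024
Bit 11: 1 × 2^11 = 2048
Bit 12: 1 × 2^12 = 4096
Bit 13: 1 × 2^13 = 8192
Bit 15: 1 × 2^15 = 32768
Sum = 1 + 2 + 8 + 32 + 128 + 256 + 512 + 1024 + 2048 + 4096 + 8192 + 32768
= 49067


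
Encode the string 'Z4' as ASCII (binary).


String: 'Z4'  (2 characters)
Per-character ASCII lookup:
  'Z': uppercase starts at 65: 'Z' = 65 + 25 = 90 → 1011010
  '4': digits start at 48: '4' = 48 + 4 = 52 → 110100
= 1011010 110100


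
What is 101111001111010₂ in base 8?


Group into 3-bit groups: 101111001111010
  101 = 5
  111 = 7
  001 = 1
  111 = 7
  010 = 2
= 0o57172


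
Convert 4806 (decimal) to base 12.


Divide by 12 repeatedly:
4806 ÷ 12 = 400 remainder 6
400 ÷ 12 = 33 remainder 4
33 ÷ 12 = 2 remainder 9
2 ÷ 12 = 0 remainder 2
Reading remainders bottom-up:
= 2946


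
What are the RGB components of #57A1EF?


Hex: #57A1EF
R = 57₁₆ = 87
G = A1₁₆ = 161
B = EF₁₆ = 239
= RGB(87, 161, 239)


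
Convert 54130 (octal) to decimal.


Positional values:
Position 0: 0 × 8^0 = 0
Position 1: 3 × 8^1 = 24
Position 2: 1 × 8^2 = 64
Position 3: 4 × 8^3 = 2048
Position 4: 5 × 8^4 = 20480
Sum = 0 + 24 + 64 + 2048 + 20480
= 22616


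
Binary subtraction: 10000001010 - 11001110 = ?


Align and subtract column by column (LSB to MSB, borrowing when needed):
  10000001010
- 00011001110
  -----------
  col 0: (0 - 0 borrow-in) - 0 → 0 - 0 = 0, borrow out 0
  col 1: (1 - 0 borrow-in) - 1 → 1 - 1 = 0, borrow out 0
  col 2: (0 - 0 borrow-in) - 1 → borrow from next column: (0+2) - 1 = 1, borrow out 1
  col 3: (1 - 1 borrow-in) - 1 → borrow from next column: (0+2) - 1 = 1, borrow out 1
  col 4: (0 - 1 borrow-in) - 0 → borrow from next column: (-1+2) - 0 = 1, borrow out 1
  col 5: (0 - 1 borrow-in) - 0 → borrow from next column: (-1+2) - 0 = 1, borrow out 1
  col 6: (0 - 1 borrow-in) - 1 → borrow from next column: (-1+2) - 1 = 0, borrow out 1
  col 7: (0 - 1 borrow-in) - 1 → borrow from next column: (-1+2) - 1 = 0, borrow out 1
  col 8: (0 - 1 borrow-in) - 0 → borrow from next column: (-1+2) - 0 = 1, borrow out 1
  col 9: (0 - 1 borrow-in) - 0 → borrow from next column: (-1+2) - 0 = 1, borrow out 1
  col 10: (1 - 1 borrow-in) - 0 → 0 - 0 = 0, borrow out 0
Reading bits MSB→LSB: 01100111100
Strip leading zeros: 1100111100
= 1100111100
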